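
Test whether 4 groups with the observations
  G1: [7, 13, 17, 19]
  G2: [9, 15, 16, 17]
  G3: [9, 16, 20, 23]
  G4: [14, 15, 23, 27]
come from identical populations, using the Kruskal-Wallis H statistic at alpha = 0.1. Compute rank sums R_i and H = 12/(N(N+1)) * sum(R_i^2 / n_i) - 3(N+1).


Step 1: Combine all N = 16 observations and assign midranks.
sorted (value, group, rank): (7,G1,1), (9,G2,2.5), (9,G3,2.5), (13,G1,4), (14,G4,5), (15,G2,6.5), (15,G4,6.5), (16,G2,8.5), (16,G3,8.5), (17,G1,10.5), (17,G2,10.5), (19,G1,12), (20,G3,13), (23,G3,14.5), (23,G4,14.5), (27,G4,16)
Step 2: Sum ranks within each group.
R_1 = 27.5 (n_1 = 4)
R_2 = 28 (n_2 = 4)
R_3 = 38.5 (n_3 = 4)
R_4 = 42 (n_4 = 4)
Step 3: H = 12/(N(N+1)) * sum(R_i^2/n_i) - 3(N+1)
     = 12/(16*17) * (27.5^2/4 + 28^2/4 + 38.5^2/4 + 42^2/4) - 3*17
     = 0.044118 * 1196.62 - 51
     = 1.792279.
Step 4: Ties present; correction factor C = 1 - 30/(16^3 - 16) = 0.992647. Corrected H = 1.792279 / 0.992647 = 1.805556.
Step 5: Under H0, H ~ chi^2(3); p-value = 0.613727.
Step 6: alpha = 0.1. fail to reject H0.

H = 1.8056, df = 3, p = 0.613727, fail to reject H0.


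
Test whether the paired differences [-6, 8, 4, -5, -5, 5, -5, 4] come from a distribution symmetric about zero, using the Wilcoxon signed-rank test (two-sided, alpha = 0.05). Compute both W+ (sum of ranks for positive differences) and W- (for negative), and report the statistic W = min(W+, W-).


Step 1: Drop any zero differences (none here) and take |d_i|.
|d| = [6, 8, 4, 5, 5, 5, 5, 4]
Step 2: Midrank |d_i| (ties get averaged ranks).
ranks: |6|->7, |8|->8, |4|->1.5, |5|->4.5, |5|->4.5, |5|->4.5, |5|->4.5, |4|->1.5
Step 3: Attach original signs; sum ranks with positive sign and with negative sign.
W+ = 8 + 1.5 + 4.5 + 1.5 = 15.5
W- = 7 + 4.5 + 4.5 + 4.5 = 20.5
(Check: W+ + W- = 36 should equal n(n+1)/2 = 36.)
Step 4: Test statistic W = min(W+, W-) = 15.5.
Step 5: Ties in |d|, so use the tie-corrected normal approximation.
        E[W] = n(n+1)/4 = 8*9/4 = 18.
        Tie groups: |d|=4 (t=2), |d|=5 (t=4); sum(t^3 - t) = 66.
        Var[W] = n(n+1)(2n+1)/24 - sum(t^3-t)/48 = 1224/24 - 66/48 = 49.625.
        z = (W - E[W]) / sqrt(Var[W]) = (15.5 - 18) / 7.0445 = -0.3549.
        Two-sided p = 2*Phi(z) = 0.722674.
Step 6: alpha = 0.05. fail to reject H0.

W+ = 15.5, W- = 20.5, W = min = 15.5, p = 0.722674, fail to reject H0.


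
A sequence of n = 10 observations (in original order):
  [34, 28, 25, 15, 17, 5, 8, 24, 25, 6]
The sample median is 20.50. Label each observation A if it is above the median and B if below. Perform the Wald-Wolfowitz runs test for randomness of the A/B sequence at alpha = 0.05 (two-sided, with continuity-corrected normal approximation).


Step 1: Compute median = 20.50; label A = above, B = below.
Labels in order: AAABBBBAAB  (n_A = 5, n_B = 5)
Step 2: Count runs R = 4.
Step 3: Under H0 (random ordering), E[R] = 2*n_A*n_B/(n_A+n_B) + 1 = 2*5*5/10 + 1 = 6.0000.
        Var[R] = 2*n_A*n_B*(2*n_A*n_B - n_A - n_B) / ((n_A+n_B)^2 * (n_A+n_B-1)) = 2000/900 = 2.2222.
        SD[R] = 1.4907.
Step 4: Continuity-corrected z = (R + 0.5 - E[R]) / SD[R] = (4 + 0.5 - 6.0000) / 1.4907 = -1.0062.
Step 5: Two-sided p-value via normal approximation = 2*(1 - Phi(|z|)) = 0.314305.
Step 6: alpha = 0.05. fail to reject H0.

R = 4, z = -1.0062, p = 0.314305, fail to reject H0.


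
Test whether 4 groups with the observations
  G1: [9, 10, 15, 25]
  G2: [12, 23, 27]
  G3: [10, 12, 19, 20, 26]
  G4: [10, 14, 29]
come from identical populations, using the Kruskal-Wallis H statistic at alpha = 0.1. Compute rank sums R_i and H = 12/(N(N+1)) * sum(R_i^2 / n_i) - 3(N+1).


Step 1: Combine all N = 15 observations and assign midranks.
sorted (value, group, rank): (9,G1,1), (10,G1,3), (10,G3,3), (10,G4,3), (12,G2,5.5), (12,G3,5.5), (14,G4,7), (15,G1,8), (19,G3,9), (20,G3,10), (23,G2,11), (25,G1,12), (26,G3,13), (27,G2,14), (29,G4,15)
Step 2: Sum ranks within each group.
R_1 = 24 (n_1 = 4)
R_2 = 30.5 (n_2 = 3)
R_3 = 40.5 (n_3 = 5)
R_4 = 25 (n_4 = 3)
Step 3: H = 12/(N(N+1)) * sum(R_i^2/n_i) - 3(N+1)
     = 12/(15*16) * (24^2/4 + 30.5^2/3 + 40.5^2/5 + 25^2/3) - 3*16
     = 0.050000 * 990.467 - 48
     = 1.523333.
Step 4: Ties present; correction factor C = 1 - 30/(15^3 - 15) = 0.991071. Corrected H = 1.523333 / 0.991071 = 1.537057.
Step 5: Under H0, H ~ chi^2(3); p-value = 0.673744.
Step 6: alpha = 0.1. fail to reject H0.

H = 1.5371, df = 3, p = 0.673744, fail to reject H0.


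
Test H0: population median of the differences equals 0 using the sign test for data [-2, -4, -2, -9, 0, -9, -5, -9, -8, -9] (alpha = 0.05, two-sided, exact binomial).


Step 1: Discard zero differences. Original n = 10; n_eff = number of nonzero differences = 9.
Nonzero differences (with sign): -2, -4, -2, -9, -9, -5, -9, -8, -9
Step 2: Count signs: positive = 0, negative = 9.
Step 3: Under H0: P(positive) = 0.5, so the number of positives S ~ Bin(9, 0.5).
Step 4: Two-sided exact p-value = sum of Bin(9,0.5) probabilities at or below the observed probability = 0.003906.
Step 5: alpha = 0.05. reject H0.

n_eff = 9, pos = 0, neg = 9, p = 0.003906, reject H0.


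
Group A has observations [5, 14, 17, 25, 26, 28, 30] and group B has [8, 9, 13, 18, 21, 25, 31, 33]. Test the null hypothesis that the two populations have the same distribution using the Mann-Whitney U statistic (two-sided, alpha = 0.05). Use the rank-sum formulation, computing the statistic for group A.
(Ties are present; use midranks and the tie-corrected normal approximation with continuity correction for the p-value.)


Step 1: Combine and sort all 15 observations; assign midranks.
sorted (value, group): (5,X), (8,Y), (9,Y), (13,Y), (14,X), (17,X), (18,Y), (21,Y), (25,X), (25,Y), (26,X), (28,X), (30,X), (31,Y), (33,Y)
ranks: 5->1, 8->2, 9->3, 13->4, 14->5, 17->6, 18->7, 21->8, 25->9.5, 25->9.5, 26->11, 28->12, 30->13, 31->14, 33->15
Step 2: Rank sum for X: R1 = 1 + 5 + 6 + 9.5 + 11 + 12 + 13 = 57.5.
Step 3: U_X = R1 - n1(n1+1)/2 = 57.5 - 7*8/2 = 57.5 - 28 = 29.5.
       U_Y = n1*n2 - U_X = 56 - 29.5 = 26.5.
Step 4: Ties are present, so use the tie-corrected normal approximation (with continuity correction) for the p-value.
Step 5: p-value = 0.907786; compare to alpha = 0.05. fail to reject H0.

U_X = 29.5, p = 0.907786, fail to reject H0 at alpha = 0.05.


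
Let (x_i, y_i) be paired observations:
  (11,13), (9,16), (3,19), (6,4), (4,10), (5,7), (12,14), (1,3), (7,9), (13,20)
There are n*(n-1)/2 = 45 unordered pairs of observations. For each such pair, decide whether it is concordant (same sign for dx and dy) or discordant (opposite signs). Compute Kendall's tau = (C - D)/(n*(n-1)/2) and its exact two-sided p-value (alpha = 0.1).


Step 1: Enumerate the 45 unordered pairs (i,j) with i<j and classify each by sign(x_j-x_i) * sign(y_j-y_i).
  (1,2):dx=-2,dy=+3->D; (1,3):dx=-8,dy=+6->D; (1,4):dx=-5,dy=-9->C; (1,5):dx=-7,dy=-3->C
  (1,6):dx=-6,dy=-6->C; (1,7):dx=+1,dy=+1->C; (1,8):dx=-10,dy=-10->C; (1,9):dx=-4,dy=-4->C
  (1,10):dx=+2,dy=+7->C; (2,3):dx=-6,dy=+3->D; (2,4):dx=-3,dy=-12->C; (2,5):dx=-5,dy=-6->C
  (2,6):dx=-4,dy=-9->C; (2,7):dx=+3,dy=-2->D; (2,8):dx=-8,dy=-13->C; (2,9):dx=-2,dy=-7->C
  (2,10):dx=+4,dy=+4->C; (3,4):dx=+3,dy=-15->D; (3,5):dx=+1,dy=-9->D; (3,6):dx=+2,dy=-12->D
  (3,7):dx=+9,dy=-5->D; (3,8):dx=-2,dy=-16->C; (3,9):dx=+4,dy=-10->D; (3,10):dx=+10,dy=+1->C
  (4,5):dx=-2,dy=+6->D; (4,6):dx=-1,dy=+3->D; (4,7):dx=+6,dy=+10->C; (4,8):dx=-5,dy=-1->C
  (4,9):dx=+1,dy=+5->C; (4,10):dx=+7,dy=+16->C; (5,6):dx=+1,dy=-3->D; (5,7):dx=+8,dy=+4->C
  (5,8):dx=-3,dy=-7->C; (5,9):dx=+3,dy=-1->D; (5,10):dx=+9,dy=+10->C; (6,7):dx=+7,dy=+7->C
  (6,8):dx=-4,dy=-4->C; (6,9):dx=+2,dy=+2->C; (6,10):dx=+8,dy=+13->C; (7,8):dx=-11,dy=-11->C
  (7,9):dx=-5,dy=-5->C; (7,10):dx=+1,dy=+6->C; (8,9):dx=+6,dy=+6->C; (8,10):dx=+12,dy=+17->C
  (9,10):dx=+6,dy=+11->C
Step 2: C = 32, D = 13, total pairs = 45.
Step 3: tau = (C - D)/(n(n-1)/2) = (32 - 13)/45 = 0.422222.
Step 4: Exact two-sided p-value (enumerate n! = 3628800 permutations of y under H0): p = 0.108313.
Step 5: alpha = 0.1. fail to reject H0.

tau_b = 0.4222 (C=32, D=13), p = 0.108313, fail to reject H0.


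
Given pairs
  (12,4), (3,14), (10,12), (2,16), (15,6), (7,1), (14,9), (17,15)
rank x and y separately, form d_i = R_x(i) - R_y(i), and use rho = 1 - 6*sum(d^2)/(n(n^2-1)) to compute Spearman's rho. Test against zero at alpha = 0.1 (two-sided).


Step 1: Rank x and y separately (midranks; no ties here).
rank(x): 12->5, 3->2, 10->4, 2->1, 15->7, 7->3, 14->6, 17->8
rank(y): 4->2, 14->6, 12->5, 16->8, 6->3, 1->1, 9->4, 15->7
Step 2: d_i = R_x(i) - R_y(i); compute d_i^2.
  (5-2)^2=9, (2-6)^2=16, (4-5)^2=1, (1-8)^2=49, (7-3)^2=16, (3-1)^2=4, (6-4)^2=4, (8-7)^2=1
sum(d^2) = 100.
Step 3: rho = 1 - 6*100 / (8*(8^2 - 1)) = 1 - 600/504 = -0.190476.
Step 4: Under H0, t = rho * sqrt((n-2)/(1-rho^2)) = -0.4753 ~ t(6).
Step 5: Two-sided p-value from the t-distribution with 6 df = 0.651401.
Step 6: alpha = 0.1. fail to reject H0.

rho = -0.1905, p = 0.651401, fail to reject H0 at alpha = 0.1.


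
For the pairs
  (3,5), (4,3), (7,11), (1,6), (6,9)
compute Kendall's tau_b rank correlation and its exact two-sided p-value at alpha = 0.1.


Step 1: Enumerate the 10 unordered pairs (i,j) with i<j and classify each by sign(x_j-x_i) * sign(y_j-y_i).
  (1,2):dx=+1,dy=-2->D; (1,3):dx=+4,dy=+6->C; (1,4):dx=-2,dy=+1->D; (1,5):dx=+3,dy=+4->C
  (2,3):dx=+3,dy=+8->C; (2,4):dx=-3,dy=+3->D; (2,5):dx=+2,dy=+6->C; (3,4):dx=-6,dy=-5->C
  (3,5):dx=-1,dy=-2->C; (4,5):dx=+5,dy=+3->C
Step 2: C = 7, D = 3, total pairs = 10.
Step 3: tau = (C - D)/(n(n-1)/2) = (7 - 3)/10 = 0.400000.
Step 4: Exact two-sided p-value (enumerate n! = 120 permutations of y under H0): p = 0.483333.
Step 5: alpha = 0.1. fail to reject H0.

tau_b = 0.4000 (C=7, D=3), p = 0.483333, fail to reject H0.


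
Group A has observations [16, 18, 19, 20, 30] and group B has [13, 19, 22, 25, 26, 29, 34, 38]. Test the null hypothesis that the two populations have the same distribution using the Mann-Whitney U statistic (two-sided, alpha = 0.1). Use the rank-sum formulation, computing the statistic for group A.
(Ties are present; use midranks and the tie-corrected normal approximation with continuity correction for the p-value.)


Step 1: Combine and sort all 13 observations; assign midranks.
sorted (value, group): (13,Y), (16,X), (18,X), (19,X), (19,Y), (20,X), (22,Y), (25,Y), (26,Y), (29,Y), (30,X), (34,Y), (38,Y)
ranks: 13->1, 16->2, 18->3, 19->4.5, 19->4.5, 20->6, 22->7, 25->8, 26->9, 29->10, 30->11, 34->12, 38->13
Step 2: Rank sum for X: R1 = 2 + 3 + 4.5 + 6 + 11 = 26.5.
Step 3: U_X = R1 - n1(n1+1)/2 = 26.5 - 5*6/2 = 26.5 - 15 = 11.5.
       U_Y = n1*n2 - U_X = 40 - 11.5 = 28.5.
Step 4: Ties are present, so use the tie-corrected normal approximation (with continuity correction) for the p-value.
Step 5: p-value = 0.240919; compare to alpha = 0.1. fail to reject H0.

U_X = 11.5, p = 0.240919, fail to reject H0 at alpha = 0.1.


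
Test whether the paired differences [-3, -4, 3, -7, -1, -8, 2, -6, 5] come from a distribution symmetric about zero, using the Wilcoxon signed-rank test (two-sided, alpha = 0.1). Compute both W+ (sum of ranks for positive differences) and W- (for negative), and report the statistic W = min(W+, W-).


Step 1: Drop any zero differences (none here) and take |d_i|.
|d| = [3, 4, 3, 7, 1, 8, 2, 6, 5]
Step 2: Midrank |d_i| (ties get averaged ranks).
ranks: |3|->3.5, |4|->5, |3|->3.5, |7|->8, |1|->1, |8|->9, |2|->2, |6|->7, |5|->6
Step 3: Attach original signs; sum ranks with positive sign and with negative sign.
W+ = 3.5 + 2 + 6 = 11.5
W- = 3.5 + 5 + 8 + 1 + 9 + 7 = 33.5
(Check: W+ + W- = 45 should equal n(n+1)/2 = 45.)
Step 4: Test statistic W = min(W+, W-) = 11.5.
Step 5: Ties in |d|, so use the tie-corrected normal approximation.
        E[W] = n(n+1)/4 = 9*10/4 = 22.5.
        Tie groups: |d|=3 (t=2); sum(t^3 - t) = 6.
        Var[W] = n(n+1)(2n+1)/24 - sum(t^3-t)/48 = 1710/24 - 6/48 = 71.125.
        z = (W - E[W]) / sqrt(Var[W]) = (11.5 - 22.5) / 8.4336 = -1.3043.
        Two-sided p = 2*Phi(z) = 0.192127.
Step 6: alpha = 0.1. fail to reject H0.

W+ = 11.5, W- = 33.5, W = min = 11.5, p = 0.192127, fail to reject H0.


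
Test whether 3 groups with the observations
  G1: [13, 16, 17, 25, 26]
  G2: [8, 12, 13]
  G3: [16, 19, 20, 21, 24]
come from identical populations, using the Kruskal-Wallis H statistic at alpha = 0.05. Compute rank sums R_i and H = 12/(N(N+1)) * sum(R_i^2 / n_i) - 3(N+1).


Step 1: Combine all N = 13 observations and assign midranks.
sorted (value, group, rank): (8,G2,1), (12,G2,2), (13,G1,3.5), (13,G2,3.5), (16,G1,5.5), (16,G3,5.5), (17,G1,7), (19,G3,8), (20,G3,9), (21,G3,10), (24,G3,11), (25,G1,12), (26,G1,13)
Step 2: Sum ranks within each group.
R_1 = 41 (n_1 = 5)
R_2 = 6.5 (n_2 = 3)
R_3 = 43.5 (n_3 = 5)
Step 3: H = 12/(N(N+1)) * sum(R_i^2/n_i) - 3(N+1)
     = 12/(13*14) * (41^2/5 + 6.5^2/3 + 43.5^2/5) - 3*14
     = 0.065934 * 728.733 - 42
     = 6.048352.
Step 4: Ties present; correction factor C = 1 - 12/(13^3 - 13) = 0.994505. Corrected H = 6.048352 / 0.994505 = 6.081768.
Step 5: Under H0, H ~ chi^2(2); p-value = 0.047793.
Step 6: alpha = 0.05. reject H0.

H = 6.0818, df = 2, p = 0.047793, reject H0.


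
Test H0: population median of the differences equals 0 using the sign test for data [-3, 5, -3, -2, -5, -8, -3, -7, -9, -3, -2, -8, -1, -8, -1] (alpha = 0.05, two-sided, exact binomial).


Step 1: Discard zero differences. Original n = 15; n_eff = number of nonzero differences = 15.
Nonzero differences (with sign): -3, +5, -3, -2, -5, -8, -3, -7, -9, -3, -2, -8, -1, -8, -1
Step 2: Count signs: positive = 1, negative = 14.
Step 3: Under H0: P(positive) = 0.5, so the number of positives S ~ Bin(15, 0.5).
Step 4: Two-sided exact p-value = sum of Bin(15,0.5) probabilities at or below the observed probability = 0.000977.
Step 5: alpha = 0.05. reject H0.

n_eff = 15, pos = 1, neg = 14, p = 0.000977, reject H0.


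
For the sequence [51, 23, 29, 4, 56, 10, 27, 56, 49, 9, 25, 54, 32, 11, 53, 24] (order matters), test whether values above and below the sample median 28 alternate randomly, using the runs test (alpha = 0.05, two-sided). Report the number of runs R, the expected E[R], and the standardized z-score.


Step 1: Compute median = 28; label A = above, B = below.
Labels in order: ABABABBAABBAABAB  (n_A = 8, n_B = 8)
Step 2: Count runs R = 12.
Step 3: Under H0 (random ordering), E[R] = 2*n_A*n_B/(n_A+n_B) + 1 = 2*8*8/16 + 1 = 9.0000.
        Var[R] = 2*n_A*n_B*(2*n_A*n_B - n_A - n_B) / ((n_A+n_B)^2 * (n_A+n_B-1)) = 14336/3840 = 3.7333.
        SD[R] = 1.9322.
Step 4: Continuity-corrected z = (R - 0.5 - E[R]) / SD[R] = (12 - 0.5 - 9.0000) / 1.9322 = 1.2939.
Step 5: Two-sided p-value via normal approximation = 2*(1 - Phi(|z|)) = 0.195709.
Step 6: alpha = 0.05. fail to reject H0.

R = 12, z = 1.2939, p = 0.195709, fail to reject H0.


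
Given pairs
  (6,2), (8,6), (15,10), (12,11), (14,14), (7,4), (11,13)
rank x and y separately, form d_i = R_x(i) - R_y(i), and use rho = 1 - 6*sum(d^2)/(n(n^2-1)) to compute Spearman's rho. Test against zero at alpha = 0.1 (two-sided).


Step 1: Rank x and y separately (midranks; no ties here).
rank(x): 6->1, 8->3, 15->7, 12->5, 14->6, 7->2, 11->4
rank(y): 2->1, 6->3, 10->4, 11->5, 14->7, 4->2, 13->6
Step 2: d_i = R_x(i) - R_y(i); compute d_i^2.
  (1-1)^2=0, (3-3)^2=0, (7-4)^2=9, (5-5)^2=0, (6-7)^2=1, (2-2)^2=0, (4-6)^2=4
sum(d^2) = 14.
Step 3: rho = 1 - 6*14 / (7*(7^2 - 1)) = 1 - 84/336 = 0.750000.
Step 4: Under H0, t = rho * sqrt((n-2)/(1-rho^2)) = 2.5355 ~ t(5).
Step 5: Two-sided p-value from the t-distribution with 5 df = 0.052181.
Step 6: alpha = 0.1. reject H0.

rho = 0.7500, p = 0.052181, reject H0 at alpha = 0.1.


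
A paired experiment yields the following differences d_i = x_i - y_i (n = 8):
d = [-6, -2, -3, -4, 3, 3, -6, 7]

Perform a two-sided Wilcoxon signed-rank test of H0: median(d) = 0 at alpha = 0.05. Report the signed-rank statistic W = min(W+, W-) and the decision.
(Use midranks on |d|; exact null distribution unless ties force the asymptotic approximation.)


Step 1: Drop any zero differences (none here) and take |d_i|.
|d| = [6, 2, 3, 4, 3, 3, 6, 7]
Step 2: Midrank |d_i| (ties get averaged ranks).
ranks: |6|->6.5, |2|->1, |3|->3, |4|->5, |3|->3, |3|->3, |6|->6.5, |7|->8
Step 3: Attach original signs; sum ranks with positive sign and with negative sign.
W+ = 3 + 3 + 8 = 14
W- = 6.5 + 1 + 3 + 5 + 6.5 = 22
(Check: W+ + W- = 36 should equal n(n+1)/2 = 36.)
Step 4: Test statistic W = min(W+, W-) = 14.
Step 5: Ties in |d|, so use the tie-corrected normal approximation.
        E[W] = n(n+1)/4 = 8*9/4 = 18.
        Tie groups: |d|=3 (t=3), |d|=6 (t=2); sum(t^3 - t) = 30.
        Var[W] = n(n+1)(2n+1)/24 - sum(t^3-t)/48 = 1224/24 - 30/48 = 50.375.
        z = (W - E[W]) / sqrt(Var[W]) = (14 - 18) / 7.0975 = -0.5636.
        Two-sided p = 2*Phi(z) = 0.573043.
Step 6: alpha = 0.05. fail to reject H0.

W+ = 14, W- = 22, W = min = 14, p = 0.573043, fail to reject H0.


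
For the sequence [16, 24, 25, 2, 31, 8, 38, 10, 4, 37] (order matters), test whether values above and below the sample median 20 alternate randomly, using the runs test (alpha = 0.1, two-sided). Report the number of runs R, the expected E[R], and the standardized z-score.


Step 1: Compute median = 20; label A = above, B = below.
Labels in order: BAABABABBA  (n_A = 5, n_B = 5)
Step 2: Count runs R = 8.
Step 3: Under H0 (random ordering), E[R] = 2*n_A*n_B/(n_A+n_B) + 1 = 2*5*5/10 + 1 = 6.0000.
        Var[R] = 2*n_A*n_B*(2*n_A*n_B - n_A - n_B) / ((n_A+n_B)^2 * (n_A+n_B-1)) = 2000/900 = 2.2222.
        SD[R] = 1.4907.
Step 4: Continuity-corrected z = (R - 0.5 - E[R]) / SD[R] = (8 - 0.5 - 6.0000) / 1.4907 = 1.0062.
Step 5: Two-sided p-value via normal approximation = 2*(1 - Phi(|z|)) = 0.314305.
Step 6: alpha = 0.1. fail to reject H0.

R = 8, z = 1.0062, p = 0.314305, fail to reject H0.


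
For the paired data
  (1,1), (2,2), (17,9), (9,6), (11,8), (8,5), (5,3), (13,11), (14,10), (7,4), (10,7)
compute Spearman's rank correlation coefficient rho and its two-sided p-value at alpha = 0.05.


Step 1: Rank x and y separately (midranks; no ties here).
rank(x): 1->1, 2->2, 17->11, 9->6, 11->8, 8->5, 5->3, 13->9, 14->10, 7->4, 10->7
rank(y): 1->1, 2->2, 9->9, 6->6, 8->8, 5->5, 3->3, 11->11, 10->10, 4->4, 7->7
Step 2: d_i = R_x(i) - R_y(i); compute d_i^2.
  (1-1)^2=0, (2-2)^2=0, (11-9)^2=4, (6-6)^2=0, (8-8)^2=0, (5-5)^2=0, (3-3)^2=0, (9-11)^2=4, (10-10)^2=0, (4-4)^2=0, (7-7)^2=0
sum(d^2) = 8.
Step 3: rho = 1 - 6*8 / (11*(11^2 - 1)) = 1 - 48/1320 = 0.963636.
Step 4: Under H0, t = rho * sqrt((n-2)/(1-rho^2)) = 10.8186 ~ t(9).
Step 5: Two-sided p-value from the t-distribution with 9 df = 0.000002.
Step 6: alpha = 0.05. reject H0.

rho = 0.9636, p = 0.000002, reject H0 at alpha = 0.05.


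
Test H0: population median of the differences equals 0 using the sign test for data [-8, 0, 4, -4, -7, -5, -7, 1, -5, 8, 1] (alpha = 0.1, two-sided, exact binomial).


Step 1: Discard zero differences. Original n = 11; n_eff = number of nonzero differences = 10.
Nonzero differences (with sign): -8, +4, -4, -7, -5, -7, +1, -5, +8, +1
Step 2: Count signs: positive = 4, negative = 6.
Step 3: Under H0: P(positive) = 0.5, so the number of positives S ~ Bin(10, 0.5).
Step 4: Two-sided exact p-value = sum of Bin(10,0.5) probabilities at or below the observed probability = 0.753906.
Step 5: alpha = 0.1. fail to reject H0.

n_eff = 10, pos = 4, neg = 6, p = 0.753906, fail to reject H0.


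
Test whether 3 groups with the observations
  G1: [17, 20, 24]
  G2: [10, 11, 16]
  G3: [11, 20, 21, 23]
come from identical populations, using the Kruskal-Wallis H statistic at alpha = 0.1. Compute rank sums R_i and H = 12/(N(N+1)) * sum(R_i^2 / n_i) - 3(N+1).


Step 1: Combine all N = 10 observations and assign midranks.
sorted (value, group, rank): (10,G2,1), (11,G2,2.5), (11,G3,2.5), (16,G2,4), (17,G1,5), (20,G1,6.5), (20,G3,6.5), (21,G3,8), (23,G3,9), (24,G1,10)
Step 2: Sum ranks within each group.
R_1 = 21.5 (n_1 = 3)
R_2 = 7.5 (n_2 = 3)
R_3 = 26 (n_3 = 4)
Step 3: H = 12/(N(N+1)) * sum(R_i^2/n_i) - 3(N+1)
     = 12/(10*11) * (21.5^2/3 + 7.5^2/3 + 26^2/4) - 3*11
     = 0.109091 * 341.833 - 33
     = 4.290909.
Step 4: Ties present; correction factor C = 1 - 12/(10^3 - 10) = 0.987879. Corrected H = 4.290909 / 0.987879 = 4.343558.
Step 5: Under H0, H ~ chi^2(2); p-value = 0.113975.
Step 6: alpha = 0.1. fail to reject H0.

H = 4.3436, df = 2, p = 0.113975, fail to reject H0.


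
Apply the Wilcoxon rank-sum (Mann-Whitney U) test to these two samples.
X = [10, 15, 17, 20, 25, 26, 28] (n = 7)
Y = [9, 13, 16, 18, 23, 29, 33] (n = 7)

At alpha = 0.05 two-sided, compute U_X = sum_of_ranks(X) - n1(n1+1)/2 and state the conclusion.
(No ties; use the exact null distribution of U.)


Step 1: Combine and sort all 14 observations; assign midranks.
sorted (value, group): (9,Y), (10,X), (13,Y), (15,X), (16,Y), (17,X), (18,Y), (20,X), (23,Y), (25,X), (26,X), (28,X), (29,Y), (33,Y)
ranks: 9->1, 10->2, 13->3, 15->4, 16->5, 17->6, 18->7, 20->8, 23->9, 25->10, 26->11, 28->12, 29->13, 33->14
Step 2: Rank sum for X: R1 = 2 + 4 + 6 + 8 + 10 + 11 + 12 = 53.
Step 3: U_X = R1 - n1(n1+1)/2 = 53 - 7*8/2 = 53 - 28 = 25.
       U_Y = n1*n2 - U_X = 49 - 25 = 24.
Step 4: No ties, so the exact null distribution of U (based on enumerating the C(14,7) = 3432 equally likely rank assignments) gives the two-sided p-value.
Step 5: p-value = 1.000000; compare to alpha = 0.05. fail to reject H0.

U_X = 25, p = 1.000000, fail to reject H0 at alpha = 0.05.


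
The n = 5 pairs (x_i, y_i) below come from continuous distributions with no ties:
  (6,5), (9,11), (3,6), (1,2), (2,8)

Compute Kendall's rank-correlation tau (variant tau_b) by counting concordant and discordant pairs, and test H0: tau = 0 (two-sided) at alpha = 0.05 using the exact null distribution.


Step 1: Enumerate the 10 unordered pairs (i,j) with i<j and classify each by sign(x_j-x_i) * sign(y_j-y_i).
  (1,2):dx=+3,dy=+6->C; (1,3):dx=-3,dy=+1->D; (1,4):dx=-5,dy=-3->C; (1,5):dx=-4,dy=+3->D
  (2,3):dx=-6,dy=-5->C; (2,4):dx=-8,dy=-9->C; (2,5):dx=-7,dy=-3->C; (3,4):dx=-2,dy=-4->C
  (3,5):dx=-1,dy=+2->D; (4,5):dx=+1,dy=+6->C
Step 2: C = 7, D = 3, total pairs = 10.
Step 3: tau = (C - D)/(n(n-1)/2) = (7 - 3)/10 = 0.400000.
Step 4: Exact two-sided p-value (enumerate n! = 120 permutations of y under H0): p = 0.483333.
Step 5: alpha = 0.05. fail to reject H0.

tau_b = 0.4000 (C=7, D=3), p = 0.483333, fail to reject H0.


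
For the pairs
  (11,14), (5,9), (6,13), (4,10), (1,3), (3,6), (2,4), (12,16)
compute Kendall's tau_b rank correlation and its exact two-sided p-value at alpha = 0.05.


Step 1: Enumerate the 28 unordered pairs (i,j) with i<j and classify each by sign(x_j-x_i) * sign(y_j-y_i).
  (1,2):dx=-6,dy=-5->C; (1,3):dx=-5,dy=-1->C; (1,4):dx=-7,dy=-4->C; (1,5):dx=-10,dy=-11->C
  (1,6):dx=-8,dy=-8->C; (1,7):dx=-9,dy=-10->C; (1,8):dx=+1,dy=+2->C; (2,3):dx=+1,dy=+4->C
  (2,4):dx=-1,dy=+1->D; (2,5):dx=-4,dy=-6->C; (2,6):dx=-2,dy=-3->C; (2,7):dx=-3,dy=-5->C
  (2,8):dx=+7,dy=+7->C; (3,4):dx=-2,dy=-3->C; (3,5):dx=-5,dy=-10->C; (3,6):dx=-3,dy=-7->C
  (3,7):dx=-4,dy=-9->C; (3,8):dx=+6,dy=+3->C; (4,5):dx=-3,dy=-7->C; (4,6):dx=-1,dy=-4->C
  (4,7):dx=-2,dy=-6->C; (4,8):dx=+8,dy=+6->C; (5,6):dx=+2,dy=+3->C; (5,7):dx=+1,dy=+1->C
  (5,8):dx=+11,dy=+13->C; (6,7):dx=-1,dy=-2->C; (6,8):dx=+9,dy=+10->C; (7,8):dx=+10,dy=+12->C
Step 2: C = 27, D = 1, total pairs = 28.
Step 3: tau = (C - D)/(n(n-1)/2) = (27 - 1)/28 = 0.928571.
Step 4: Exact two-sided p-value (enumerate n! = 40320 permutations of y under H0): p = 0.000397.
Step 5: alpha = 0.05. reject H0.

tau_b = 0.9286 (C=27, D=1), p = 0.000397, reject H0.


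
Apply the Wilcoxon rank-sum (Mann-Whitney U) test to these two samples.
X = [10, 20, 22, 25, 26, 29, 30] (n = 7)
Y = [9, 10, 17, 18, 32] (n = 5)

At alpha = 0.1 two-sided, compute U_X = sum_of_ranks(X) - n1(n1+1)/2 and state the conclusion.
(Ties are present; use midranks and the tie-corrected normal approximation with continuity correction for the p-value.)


Step 1: Combine and sort all 12 observations; assign midranks.
sorted (value, group): (9,Y), (10,X), (10,Y), (17,Y), (18,Y), (20,X), (22,X), (25,X), (26,X), (29,X), (30,X), (32,Y)
ranks: 9->1, 10->2.5, 10->2.5, 17->4, 18->5, 20->6, 22->7, 25->8, 26->9, 29->10, 30->11, 32->12
Step 2: Rank sum for X: R1 = 2.5 + 6 + 7 + 8 + 9 + 10 + 11 = 53.5.
Step 3: U_X = R1 - n1(n1+1)/2 = 53.5 - 7*8/2 = 53.5 - 28 = 25.5.
       U_Y = n1*n2 - U_X = 35 - 25.5 = 9.5.
Step 4: Ties are present, so use the tie-corrected normal approximation (with continuity correction) for the p-value.
Step 5: p-value = 0.222415; compare to alpha = 0.1. fail to reject H0.

U_X = 25.5, p = 0.222415, fail to reject H0 at alpha = 0.1.


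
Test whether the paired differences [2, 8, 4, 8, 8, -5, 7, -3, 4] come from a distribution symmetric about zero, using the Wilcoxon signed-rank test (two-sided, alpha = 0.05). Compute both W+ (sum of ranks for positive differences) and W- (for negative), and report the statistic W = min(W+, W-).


Step 1: Drop any zero differences (none here) and take |d_i|.
|d| = [2, 8, 4, 8, 8, 5, 7, 3, 4]
Step 2: Midrank |d_i| (ties get averaged ranks).
ranks: |2|->1, |8|->8, |4|->3.5, |8|->8, |8|->8, |5|->5, |7|->6, |3|->2, |4|->3.5
Step 3: Attach original signs; sum ranks with positive sign and with negative sign.
W+ = 1 + 8 + 3.5 + 8 + 8 + 6 + 3.5 = 38
W- = 5 + 2 = 7
(Check: W+ + W- = 45 should equal n(n+1)/2 = 45.)
Step 4: Test statistic W = min(W+, W-) = 7.
Step 5: Ties in |d|, so use the tie-corrected normal approximation.
        E[W] = n(n+1)/4 = 9*10/4 = 22.5.
        Tie groups: |d|=4 (t=2), |d|=8 (t=3); sum(t^3 - t) = 30.
        Var[W] = n(n+1)(2n+1)/24 - sum(t^3-t)/48 = 1710/24 - 30/48 = 70.625.
        z = (W - E[W]) / sqrt(Var[W]) = (7 - 22.5) / 8.4039 = -1.8444.
        Two-sided p = 2*Phi(z) = 0.065127.
Step 6: alpha = 0.05. fail to reject H0.

W+ = 38, W- = 7, W = min = 7, p = 0.065127, fail to reject H0.


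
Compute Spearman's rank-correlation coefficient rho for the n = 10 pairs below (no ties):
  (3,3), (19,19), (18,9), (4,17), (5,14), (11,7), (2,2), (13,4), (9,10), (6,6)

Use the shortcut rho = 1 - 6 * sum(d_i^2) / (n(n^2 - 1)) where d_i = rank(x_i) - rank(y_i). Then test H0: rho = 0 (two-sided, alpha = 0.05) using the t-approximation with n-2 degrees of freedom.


Step 1: Rank x and y separately (midranks; no ties here).
rank(x): 3->2, 19->10, 18->9, 4->3, 5->4, 11->7, 2->1, 13->8, 9->6, 6->5
rank(y): 3->2, 19->10, 9->6, 17->9, 14->8, 7->5, 2->1, 4->3, 10->7, 6->4
Step 2: d_i = R_x(i) - R_y(i); compute d_i^2.
  (2-2)^2=0, (10-10)^2=0, (9-6)^2=9, (3-9)^2=36, (4-8)^2=16, (7-5)^2=4, (1-1)^2=0, (8-3)^2=25, (6-7)^2=1, (5-4)^2=1
sum(d^2) = 92.
Step 3: rho = 1 - 6*92 / (10*(10^2 - 1)) = 1 - 552/990 = 0.442424.
Step 4: Under H0, t = rho * sqrt((n-2)/(1-rho^2)) = 1.3954 ~ t(8).
Step 5: Two-sided p-value from the t-distribution with 8 df = 0.200423.
Step 6: alpha = 0.05. fail to reject H0.

rho = 0.4424, p = 0.200423, fail to reject H0 at alpha = 0.05.


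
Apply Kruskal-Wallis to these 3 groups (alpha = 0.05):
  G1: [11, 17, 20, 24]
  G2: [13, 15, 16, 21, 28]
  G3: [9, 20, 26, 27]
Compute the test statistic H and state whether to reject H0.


Step 1: Combine all N = 13 observations and assign midranks.
sorted (value, group, rank): (9,G3,1), (11,G1,2), (13,G2,3), (15,G2,4), (16,G2,5), (17,G1,6), (20,G1,7.5), (20,G3,7.5), (21,G2,9), (24,G1,10), (26,G3,11), (27,G3,12), (28,G2,13)
Step 2: Sum ranks within each group.
R_1 = 25.5 (n_1 = 4)
R_2 = 34 (n_2 = 5)
R_3 = 31.5 (n_3 = 4)
Step 3: H = 12/(N(N+1)) * sum(R_i^2/n_i) - 3(N+1)
     = 12/(13*14) * (25.5^2/4 + 34^2/5 + 31.5^2/4) - 3*14
     = 0.065934 * 641.825 - 42
     = 0.318132.
Step 4: Ties present; correction factor C = 1 - 6/(13^3 - 13) = 0.997253. Corrected H = 0.318132 / 0.997253 = 0.319008.
Step 5: Under H0, H ~ chi^2(2); p-value = 0.852566.
Step 6: alpha = 0.05. fail to reject H0.

H = 0.3190, df = 2, p = 0.852566, fail to reject H0.


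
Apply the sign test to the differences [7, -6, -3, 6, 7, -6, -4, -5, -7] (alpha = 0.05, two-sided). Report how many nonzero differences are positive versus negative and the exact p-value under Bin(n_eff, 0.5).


Step 1: Discard zero differences. Original n = 9; n_eff = number of nonzero differences = 9.
Nonzero differences (with sign): +7, -6, -3, +6, +7, -6, -4, -5, -7
Step 2: Count signs: positive = 3, negative = 6.
Step 3: Under H0: P(positive) = 0.5, so the number of positives S ~ Bin(9, 0.5).
Step 4: Two-sided exact p-value = sum of Bin(9,0.5) probabilities at or below the observed probability = 0.507812.
Step 5: alpha = 0.05. fail to reject H0.

n_eff = 9, pos = 3, neg = 6, p = 0.507812, fail to reject H0.


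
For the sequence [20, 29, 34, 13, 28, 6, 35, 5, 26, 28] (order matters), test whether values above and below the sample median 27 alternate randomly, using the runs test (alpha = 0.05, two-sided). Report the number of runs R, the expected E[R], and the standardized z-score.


Step 1: Compute median = 27; label A = above, B = below.
Labels in order: BAABABABBA  (n_A = 5, n_B = 5)
Step 2: Count runs R = 8.
Step 3: Under H0 (random ordering), E[R] = 2*n_A*n_B/(n_A+n_B) + 1 = 2*5*5/10 + 1 = 6.0000.
        Var[R] = 2*n_A*n_B*(2*n_A*n_B - n_A - n_B) / ((n_A+n_B)^2 * (n_A+n_B-1)) = 2000/900 = 2.2222.
        SD[R] = 1.4907.
Step 4: Continuity-corrected z = (R - 0.5 - E[R]) / SD[R] = (8 - 0.5 - 6.0000) / 1.4907 = 1.0062.
Step 5: Two-sided p-value via normal approximation = 2*(1 - Phi(|z|)) = 0.314305.
Step 6: alpha = 0.05. fail to reject H0.

R = 8, z = 1.0062, p = 0.314305, fail to reject H0.


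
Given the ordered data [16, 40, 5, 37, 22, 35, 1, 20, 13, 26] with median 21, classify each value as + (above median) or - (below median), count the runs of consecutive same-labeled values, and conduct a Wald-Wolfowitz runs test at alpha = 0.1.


Step 1: Compute median = 21; label A = above, B = below.
Labels in order: BABAAABBBA  (n_A = 5, n_B = 5)
Step 2: Count runs R = 6.
Step 3: Under H0 (random ordering), E[R] = 2*n_A*n_B/(n_A+n_B) + 1 = 2*5*5/10 + 1 = 6.0000.
        Var[R] = 2*n_A*n_B*(2*n_A*n_B - n_A - n_B) / ((n_A+n_B)^2 * (n_A+n_B-1)) = 2000/900 = 2.2222.
        SD[R] = 1.4907.
Step 4: R = E[R], so z = 0 with no continuity correction.
Step 5: Two-sided p-value via normal approximation = 2*(1 - Phi(|z|)) = 1.000000.
Step 6: alpha = 0.1. fail to reject H0.

R = 6, z = 0.0000, p = 1.000000, fail to reject H0.


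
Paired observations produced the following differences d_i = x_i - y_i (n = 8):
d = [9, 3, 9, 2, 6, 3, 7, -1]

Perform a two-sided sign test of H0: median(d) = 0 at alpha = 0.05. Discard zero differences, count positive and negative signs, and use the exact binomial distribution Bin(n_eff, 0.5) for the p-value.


Step 1: Discard zero differences. Original n = 8; n_eff = number of nonzero differences = 8.
Nonzero differences (with sign): +9, +3, +9, +2, +6, +3, +7, -1
Step 2: Count signs: positive = 7, negative = 1.
Step 3: Under H0: P(positive) = 0.5, so the number of positives S ~ Bin(8, 0.5).
Step 4: Two-sided exact p-value = sum of Bin(8,0.5) probabilities at or below the observed probability = 0.070312.
Step 5: alpha = 0.05. fail to reject H0.

n_eff = 8, pos = 7, neg = 1, p = 0.070312, fail to reject H0.


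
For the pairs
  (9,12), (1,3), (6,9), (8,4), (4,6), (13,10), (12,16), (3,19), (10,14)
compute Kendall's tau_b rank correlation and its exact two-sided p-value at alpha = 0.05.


Step 1: Enumerate the 36 unordered pairs (i,j) with i<j and classify each by sign(x_j-x_i) * sign(y_j-y_i).
  (1,2):dx=-8,dy=-9->C; (1,3):dx=-3,dy=-3->C; (1,4):dx=-1,dy=-8->C; (1,5):dx=-5,dy=-6->C
  (1,6):dx=+4,dy=-2->D; (1,7):dx=+3,dy=+4->C; (1,8):dx=-6,dy=+7->D; (1,9):dx=+1,dy=+2->C
  (2,3):dx=+5,dy=+6->C; (2,4):dx=+7,dy=+1->C; (2,5):dx=+3,dy=+3->C; (2,6):dx=+12,dy=+7->C
  (2,7):dx=+11,dy=+13->C; (2,8):dx=+2,dy=+16->C; (2,9):dx=+9,dy=+11->C; (3,4):dx=+2,dy=-5->D
  (3,5):dx=-2,dy=-3->C; (3,6):dx=+7,dy=+1->C; (3,7):dx=+6,dy=+7->C; (3,8):dx=-3,dy=+10->D
  (3,9):dx=+4,dy=+5->C; (4,5):dx=-4,dy=+2->D; (4,6):dx=+5,dy=+6->C; (4,7):dx=+4,dy=+12->C
  (4,8):dx=-5,dy=+15->D; (4,9):dx=+2,dy=+10->C; (5,6):dx=+9,dy=+4->C; (5,7):dx=+8,dy=+10->C
  (5,8):dx=-1,dy=+13->D; (5,9):dx=+6,dy=+8->C; (6,7):dx=-1,dy=+6->D; (6,8):dx=-10,dy=+9->D
  (6,9):dx=-3,dy=+4->D; (7,8):dx=-9,dy=+3->D; (7,9):dx=-2,dy=-2->C; (8,9):dx=+7,dy=-5->D
Step 2: C = 24, D = 12, total pairs = 36.
Step 3: tau = (C - D)/(n(n-1)/2) = (24 - 12)/36 = 0.333333.
Step 4: Exact two-sided p-value (enumerate n! = 362880 permutations of y under H0): p = 0.259518.
Step 5: alpha = 0.05. fail to reject H0.

tau_b = 0.3333 (C=24, D=12), p = 0.259518, fail to reject H0.


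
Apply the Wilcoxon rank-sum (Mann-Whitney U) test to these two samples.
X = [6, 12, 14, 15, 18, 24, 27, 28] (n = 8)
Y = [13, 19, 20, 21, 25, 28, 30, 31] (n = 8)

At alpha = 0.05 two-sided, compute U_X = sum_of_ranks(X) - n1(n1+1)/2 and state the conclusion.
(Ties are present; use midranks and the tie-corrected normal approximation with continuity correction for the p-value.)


Step 1: Combine and sort all 16 observations; assign midranks.
sorted (value, group): (6,X), (12,X), (13,Y), (14,X), (15,X), (18,X), (19,Y), (20,Y), (21,Y), (24,X), (25,Y), (27,X), (28,X), (28,Y), (30,Y), (31,Y)
ranks: 6->1, 12->2, 13->3, 14->4, 15->5, 18->6, 19->7, 20->8, 21->9, 24->10, 25->11, 27->12, 28->13.5, 28->13.5, 30->15, 31->16
Step 2: Rank sum for X: R1 = 1 + 2 + 4 + 5 + 6 + 10 + 12 + 13.5 = 53.5.
Step 3: U_X = R1 - n1(n1+1)/2 = 53.5 - 8*9/2 = 53.5 - 36 = 17.5.
       U_Y = n1*n2 - U_X = 64 - 17.5 = 46.5.
Step 4: Ties are present, so use the tie-corrected normal approximation (with continuity correction) for the p-value.
Step 5: p-value = 0.141189; compare to alpha = 0.05. fail to reject H0.

U_X = 17.5, p = 0.141189, fail to reject H0 at alpha = 0.05.


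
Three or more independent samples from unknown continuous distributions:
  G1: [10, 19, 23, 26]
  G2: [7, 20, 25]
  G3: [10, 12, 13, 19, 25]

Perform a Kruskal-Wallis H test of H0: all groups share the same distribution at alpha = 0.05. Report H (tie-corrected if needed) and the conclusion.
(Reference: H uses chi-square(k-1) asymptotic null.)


Step 1: Combine all N = 12 observations and assign midranks.
sorted (value, group, rank): (7,G2,1), (10,G1,2.5), (10,G3,2.5), (12,G3,4), (13,G3,5), (19,G1,6.5), (19,G3,6.5), (20,G2,8), (23,G1,9), (25,G2,10.5), (25,G3,10.5), (26,G1,12)
Step 2: Sum ranks within each group.
R_1 = 30 (n_1 = 4)
R_2 = 19.5 (n_2 = 3)
R_3 = 28.5 (n_3 = 5)
Step 3: H = 12/(N(N+1)) * sum(R_i^2/n_i) - 3(N+1)
     = 12/(12*13) * (30^2/4 + 19.5^2/3 + 28.5^2/5) - 3*13
     = 0.076923 * 514.2 - 39
     = 0.553846.
Step 4: Ties present; correction factor C = 1 - 18/(12^3 - 12) = 0.989510. Corrected H = 0.553846 / 0.989510 = 0.559717.
Step 5: Under H0, H ~ chi^2(2); p-value = 0.755891.
Step 6: alpha = 0.05. fail to reject H0.

H = 0.5597, df = 2, p = 0.755891, fail to reject H0.


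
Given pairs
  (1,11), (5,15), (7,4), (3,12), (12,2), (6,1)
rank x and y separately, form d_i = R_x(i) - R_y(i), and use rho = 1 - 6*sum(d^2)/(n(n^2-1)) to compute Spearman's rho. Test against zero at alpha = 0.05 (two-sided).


Step 1: Rank x and y separately (midranks; no ties here).
rank(x): 1->1, 5->3, 7->5, 3->2, 12->6, 6->4
rank(y): 11->4, 15->6, 4->3, 12->5, 2->2, 1->1
Step 2: d_i = R_x(i) - R_y(i); compute d_i^2.
  (1-4)^2=9, (3-6)^2=9, (5-3)^2=4, (2-5)^2=9, (6-2)^2=16, (4-1)^2=9
sum(d^2) = 56.
Step 3: rho = 1 - 6*56 / (6*(6^2 - 1)) = 1 - 336/210 = -0.600000.
Step 4: Under H0, t = rho * sqrt((n-2)/(1-rho^2)) = -1.5000 ~ t(4).
Step 5: Two-sided p-value from the t-distribution with 4 df = 0.208000.
Step 6: alpha = 0.05. fail to reject H0.

rho = -0.6000, p = 0.208000, fail to reject H0 at alpha = 0.05.


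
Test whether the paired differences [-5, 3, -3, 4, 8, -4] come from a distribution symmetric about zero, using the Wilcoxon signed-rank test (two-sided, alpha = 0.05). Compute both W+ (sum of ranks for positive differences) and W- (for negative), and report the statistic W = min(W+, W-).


Step 1: Drop any zero differences (none here) and take |d_i|.
|d| = [5, 3, 3, 4, 8, 4]
Step 2: Midrank |d_i| (ties get averaged ranks).
ranks: |5|->5, |3|->1.5, |3|->1.5, |4|->3.5, |8|->6, |4|->3.5
Step 3: Attach original signs; sum ranks with positive sign and with negative sign.
W+ = 1.5 + 3.5 + 6 = 11
W- = 5 + 1.5 + 3.5 = 10
(Check: W+ + W- = 21 should equal n(n+1)/2 = 21.)
Step 4: Test statistic W = min(W+, W-) = 10.
Step 5: Ties in |d|, so use the tie-corrected normal approximation.
        E[W] = n(n+1)/4 = 6*7/4 = 10.5.
        Tie groups: |d|=3 (t=2), |d|=4 (t=2); sum(t^3 - t) = 12.
        Var[W] = n(n+1)(2n+1)/24 - sum(t^3-t)/48 = 546/24 - 12/48 = 22.5.
        z = (W - E[W]) / sqrt(Var[W]) = (10 - 10.5) / 4.7434 = -0.1054.
        Two-sided p = 2*Phi(z) = 0.916051.
Step 6: alpha = 0.05. fail to reject H0.

W+ = 11, W- = 10, W = min = 10, p = 0.916051, fail to reject H0.


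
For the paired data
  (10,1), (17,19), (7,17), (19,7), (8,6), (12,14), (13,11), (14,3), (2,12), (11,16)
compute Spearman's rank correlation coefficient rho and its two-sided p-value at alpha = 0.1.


Step 1: Rank x and y separately (midranks; no ties here).
rank(x): 10->4, 17->9, 7->2, 19->10, 8->3, 12->6, 13->7, 14->8, 2->1, 11->5
rank(y): 1->1, 19->10, 17->9, 7->4, 6->3, 14->7, 11->5, 3->2, 12->6, 16->8
Step 2: d_i = R_x(i) - R_y(i); compute d_i^2.
  (4-1)^2=9, (9-10)^2=1, (2-9)^2=49, (10-4)^2=36, (3-3)^2=0, (6-7)^2=1, (7-5)^2=4, (8-2)^2=36, (1-6)^2=25, (5-8)^2=9
sum(d^2) = 170.
Step 3: rho = 1 - 6*170 / (10*(10^2 - 1)) = 1 - 1020/990 = -0.030303.
Step 4: Under H0, t = rho * sqrt((n-2)/(1-rho^2)) = -0.0857 ~ t(8).
Step 5: Two-sided p-value from the t-distribution with 8 df = 0.933773.
Step 6: alpha = 0.1. fail to reject H0.

rho = -0.0303, p = 0.933773, fail to reject H0 at alpha = 0.1.


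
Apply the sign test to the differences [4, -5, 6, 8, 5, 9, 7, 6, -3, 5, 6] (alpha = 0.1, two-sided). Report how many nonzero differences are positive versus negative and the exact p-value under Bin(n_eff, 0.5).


Step 1: Discard zero differences. Original n = 11; n_eff = number of nonzero differences = 11.
Nonzero differences (with sign): +4, -5, +6, +8, +5, +9, +7, +6, -3, +5, +6
Step 2: Count signs: positive = 9, negative = 2.
Step 3: Under H0: P(positive) = 0.5, so the number of positives S ~ Bin(11, 0.5).
Step 4: Two-sided exact p-value = sum of Bin(11,0.5) probabilities at or below the observed probability = 0.065430.
Step 5: alpha = 0.1. reject H0.

n_eff = 11, pos = 9, neg = 2, p = 0.065430, reject H0.


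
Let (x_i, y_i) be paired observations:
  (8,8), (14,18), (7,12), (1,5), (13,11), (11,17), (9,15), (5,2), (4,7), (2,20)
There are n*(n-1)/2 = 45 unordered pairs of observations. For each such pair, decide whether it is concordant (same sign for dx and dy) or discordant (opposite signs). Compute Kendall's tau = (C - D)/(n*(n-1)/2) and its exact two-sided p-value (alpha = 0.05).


Step 1: Enumerate the 45 unordered pairs (i,j) with i<j and classify each by sign(x_j-x_i) * sign(y_j-y_i).
  (1,2):dx=+6,dy=+10->C; (1,3):dx=-1,dy=+4->D; (1,4):dx=-7,dy=-3->C; (1,5):dx=+5,dy=+3->C
  (1,6):dx=+3,dy=+9->C; (1,7):dx=+1,dy=+7->C; (1,8):dx=-3,dy=-6->C; (1,9):dx=-4,dy=-1->C
  (1,10):dx=-6,dy=+12->D; (2,3):dx=-7,dy=-6->C; (2,4):dx=-13,dy=-13->C; (2,5):dx=-1,dy=-7->C
  (2,6):dx=-3,dy=-1->C; (2,7):dx=-5,dy=-3->C; (2,8):dx=-9,dy=-16->C; (2,9):dx=-10,dy=-11->C
  (2,10):dx=-12,dy=+2->D; (3,4):dx=-6,dy=-7->C; (3,5):dx=+6,dy=-1->D; (3,6):dx=+4,dy=+5->C
  (3,7):dx=+2,dy=+3->C; (3,8):dx=-2,dy=-10->C; (3,9):dx=-3,dy=-5->C; (3,10):dx=-5,dy=+8->D
  (4,5):dx=+12,dy=+6->C; (4,6):dx=+10,dy=+12->C; (4,7):dx=+8,dy=+10->C; (4,8):dx=+4,dy=-3->D
  (4,9):dx=+3,dy=+2->C; (4,10):dx=+1,dy=+15->C; (5,6):dx=-2,dy=+6->D; (5,7):dx=-4,dy=+4->D
  (5,8):dx=-8,dy=-9->C; (5,9):dx=-9,dy=-4->C; (5,10):dx=-11,dy=+9->D; (6,7):dx=-2,dy=-2->C
  (6,8):dx=-6,dy=-15->C; (6,9):dx=-7,dy=-10->C; (6,10):dx=-9,dy=+3->D; (7,8):dx=-4,dy=-13->C
  (7,9):dx=-5,dy=-8->C; (7,10):dx=-7,dy=+5->D; (8,9):dx=-1,dy=+5->D; (8,10):dx=-3,dy=+18->D
  (9,10):dx=-2,dy=+13->D
Step 2: C = 31, D = 14, total pairs = 45.
Step 3: tau = (C - D)/(n(n-1)/2) = (31 - 14)/45 = 0.377778.
Step 4: Exact two-sided p-value (enumerate n! = 3628800 permutations of y under H0): p = 0.155742.
Step 5: alpha = 0.05. fail to reject H0.

tau_b = 0.3778 (C=31, D=14), p = 0.155742, fail to reject H0.


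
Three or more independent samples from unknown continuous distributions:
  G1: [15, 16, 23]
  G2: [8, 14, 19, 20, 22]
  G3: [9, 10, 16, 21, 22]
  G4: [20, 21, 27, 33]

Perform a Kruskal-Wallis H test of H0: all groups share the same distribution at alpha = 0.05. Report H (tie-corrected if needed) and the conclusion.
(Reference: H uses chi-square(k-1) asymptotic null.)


Step 1: Combine all N = 17 observations and assign midranks.
sorted (value, group, rank): (8,G2,1), (9,G3,2), (10,G3,3), (14,G2,4), (15,G1,5), (16,G1,6.5), (16,G3,6.5), (19,G2,8), (20,G2,9.5), (20,G4,9.5), (21,G3,11.5), (21,G4,11.5), (22,G2,13.5), (22,G3,13.5), (23,G1,15), (27,G4,16), (33,G4,17)
Step 2: Sum ranks within each group.
R_1 = 26.5 (n_1 = 3)
R_2 = 36 (n_2 = 5)
R_3 = 36.5 (n_3 = 5)
R_4 = 54 (n_4 = 4)
Step 3: H = 12/(N(N+1)) * sum(R_i^2/n_i) - 3(N+1)
     = 12/(17*18) * (26.5^2/3 + 36^2/5 + 36.5^2/5 + 54^2/4) - 3*18
     = 0.039216 * 1488.73 - 54
     = 4.381699.
Step 4: Ties present; correction factor C = 1 - 24/(17^3 - 17) = 0.995098. Corrected H = 4.381699 / 0.995098 = 4.403284.
Step 5: Under H0, H ~ chi^2(3); p-value = 0.221081.
Step 6: alpha = 0.05. fail to reject H0.

H = 4.4033, df = 3, p = 0.221081, fail to reject H0.
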